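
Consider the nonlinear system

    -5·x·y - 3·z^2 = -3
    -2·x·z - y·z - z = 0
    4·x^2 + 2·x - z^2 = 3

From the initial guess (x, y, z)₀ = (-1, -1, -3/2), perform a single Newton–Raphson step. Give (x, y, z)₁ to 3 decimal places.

(10.333, -53.333, 22.250)

At (-1, -1, -3/2): F = (-8.750, -3.000, -3.250).
Jacobian J = [[-5·y, -5·x, -6·z], [-2·z, -z, -2·x - y - 1], [8·x + 2, 0, -2·z]].
At the point, J = [[5.000, 5.000, 9.000], [3.000, 1.500, 2.000], [-6.000, 0.000, 3.000]] (det J = -1.500).
Solving J·Δ = −F gives Δ = (11.333, -52.333, 23.750).
Then the next iterate is (x, y, z)₁ = (10.333, -53.333, 22.250).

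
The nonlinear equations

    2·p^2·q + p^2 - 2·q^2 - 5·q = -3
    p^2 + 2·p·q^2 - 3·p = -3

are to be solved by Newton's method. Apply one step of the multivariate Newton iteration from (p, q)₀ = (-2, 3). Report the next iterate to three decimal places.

At (-2, 3): F = (-2.000, -23.000).
Jacobian J = [[4·p·q + 2·p, 2·p^2 - 4·q - 5], [2·p + 2·q^2 - 3, 4·p·q]].
At the point, J = [[-28.000, -9.000], [11.000, -24.000]] (det J = 771.000).
Solving J·Δ = −F gives Δ = (0.206, -0.864).
Then the next iterate is (p, q)₁ = (-1.794, 2.136).

(-1.794, 2.136)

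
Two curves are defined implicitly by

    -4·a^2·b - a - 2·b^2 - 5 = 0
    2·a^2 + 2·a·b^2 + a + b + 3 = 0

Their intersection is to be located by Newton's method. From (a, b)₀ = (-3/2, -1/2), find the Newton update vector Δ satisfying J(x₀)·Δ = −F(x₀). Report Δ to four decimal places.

At (-3/2, -1/2): F = (0.5000, 4.7500).
Jacobian J = [[-8·a·b - 1, -4·a^2 - 4·b], [4·a + 2·b^2 + 1, 4·a·b + 1]].
At the point, J = [[-7.0000, -7.0000], [-4.5000, 4.0000]] (det J = -59.5000).
Solving J·Δ = −F gives Δ = (0.5924, -0.5210).

(0.5924, -0.5210)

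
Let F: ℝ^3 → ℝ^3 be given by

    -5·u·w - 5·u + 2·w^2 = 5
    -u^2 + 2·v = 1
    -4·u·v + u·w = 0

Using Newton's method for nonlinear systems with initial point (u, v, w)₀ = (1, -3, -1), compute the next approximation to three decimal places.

(1.762, 1.762, -1.333)

At (1, -3, -1): F = (-3.000, -8.000, 11.000).
Jacobian J = [[-5·w - 5, 0, -5·u + 4·w], [-2·u, 2, 0], [-4·v + w, -4·u, u]].
At the point, J = [[0.000, 0.000, -9.000], [-2.000, 2.000, 0.000], [11.000, -4.000, 1.000]] (det J = 126.000).
Solving J·Δ = −F gives Δ = (0.762, 4.762, -0.333).
Then the next iterate is (u, v, w)₁ = (1.762, 1.762, -1.333).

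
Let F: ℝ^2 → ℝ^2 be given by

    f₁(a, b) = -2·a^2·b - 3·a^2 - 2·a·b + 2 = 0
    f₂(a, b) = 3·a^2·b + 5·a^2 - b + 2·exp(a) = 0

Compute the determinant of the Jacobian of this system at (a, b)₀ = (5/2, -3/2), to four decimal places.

J = [[-4·a·b - 6·a - 2·b, -2·a^2 - 2·a], [6·a·b + 10·a + 2·exp(a), 3·a^2 - 1]].
At the point, J = [[3.0000, -17.5000], [26.864988, 17.7500]].
det J = 523.3873.

523.3873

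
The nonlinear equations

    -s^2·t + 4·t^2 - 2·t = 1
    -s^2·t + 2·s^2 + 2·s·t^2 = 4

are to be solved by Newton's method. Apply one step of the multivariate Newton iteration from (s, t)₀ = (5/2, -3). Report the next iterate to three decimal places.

(2.305, -1.238)

At (5/2, -3): F = (59.750, 72.250).
Jacobian J = [[-2·s·t, -s^2 + 8·t - 2], [-2·s·t + 4·s + 2·t^2, -s^2 + 4·s·t]].
At the point, J = [[15.000, -32.250], [43.000, -36.250]] (det J = 843.000).
Solving J·Δ = −F gives Δ = (-0.195, 1.762).
Then the next iterate is (s, t)₁ = (2.305, -1.238).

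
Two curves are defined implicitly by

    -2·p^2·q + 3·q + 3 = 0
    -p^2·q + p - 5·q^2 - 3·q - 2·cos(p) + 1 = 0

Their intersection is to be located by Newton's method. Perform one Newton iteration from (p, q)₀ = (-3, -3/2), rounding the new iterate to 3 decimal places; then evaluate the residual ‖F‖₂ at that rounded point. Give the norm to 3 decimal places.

8.222

At (-3, -3/2): F = (25.500, 6.72998).
Jacobian J = [[-4·p·q, -2·p^2 + 3], [-2·p·q + 2·sin(p) + 1, -p^2 - 10·q - 3]].
At the point, J = [[-18.000, -15.000], [-8.28224, 3.000]] (det J = -178.23360).
Solving J·Δ = −F gives Δ = (0.996, 0.505).
Then the next iterate is (p, q)₁ = (-2.004, -0.995).
Re-evaluating at (-2.004, -0.995): F = (8.00687, 1.86637), so ‖F‖₂ = 8.222.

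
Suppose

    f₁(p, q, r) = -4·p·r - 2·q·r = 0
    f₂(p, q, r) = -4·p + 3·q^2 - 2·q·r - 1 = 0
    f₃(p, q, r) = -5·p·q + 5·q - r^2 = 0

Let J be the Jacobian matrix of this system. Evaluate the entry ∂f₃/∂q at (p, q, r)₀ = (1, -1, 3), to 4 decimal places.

∂f₃/∂q = -5·p + 5.
At (1, -1, 3) this is 0.0000.

0.0000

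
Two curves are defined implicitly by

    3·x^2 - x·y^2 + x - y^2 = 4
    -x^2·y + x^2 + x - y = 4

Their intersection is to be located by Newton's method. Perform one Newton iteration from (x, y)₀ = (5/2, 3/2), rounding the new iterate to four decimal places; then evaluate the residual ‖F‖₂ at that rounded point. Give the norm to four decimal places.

3.4816

At (5/2, 3/2): F = (9.3750, -6.1250).
Jacobian J = [[6·x - y^2 + 1, -2·x·y - 2·y], [-2·x·y + 2·x + 1, -x^2 - 1]].
At the point, J = [[13.7500, -10.5000], [-1.5000, -7.2500]] (det J = -115.4375).
Solving J·Δ = −F gives Δ = (-1.1459, -0.6077).
Then the next iterate is (x, y)₁ = (1.3541, 0.8923).
Re-evaluating at (1.3541, 0.8923): F = (0.980528, -3.340723), so ‖F‖₂ = 3.4816.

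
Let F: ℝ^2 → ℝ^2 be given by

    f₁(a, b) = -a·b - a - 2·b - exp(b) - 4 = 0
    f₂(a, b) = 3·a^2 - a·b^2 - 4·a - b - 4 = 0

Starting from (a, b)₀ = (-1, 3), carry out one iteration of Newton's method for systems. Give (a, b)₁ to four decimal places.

(-0.8589, 1.7361)

At (-1, 3): F = (-26.085537, 9.0000).
Jacobian J = [[-b - 1, -a - exp(b) - 2], [6·a - b^2 - 4, -2·a·b - 1]].
At the point, J = [[-4.0000, -21.085537], [-19.0000, 5.0000]] (det J = -420.625202).
Solving J·Δ = −F gives Δ = (0.1411, -1.2639).
Then the next iterate is (a, b)₁ = (-0.8589, 1.7361).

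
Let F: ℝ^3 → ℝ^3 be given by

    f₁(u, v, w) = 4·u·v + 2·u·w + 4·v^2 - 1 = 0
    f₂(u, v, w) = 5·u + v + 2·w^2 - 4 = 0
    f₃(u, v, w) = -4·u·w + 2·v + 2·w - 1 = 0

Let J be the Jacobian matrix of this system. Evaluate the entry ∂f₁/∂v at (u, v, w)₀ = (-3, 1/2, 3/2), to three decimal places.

-8.000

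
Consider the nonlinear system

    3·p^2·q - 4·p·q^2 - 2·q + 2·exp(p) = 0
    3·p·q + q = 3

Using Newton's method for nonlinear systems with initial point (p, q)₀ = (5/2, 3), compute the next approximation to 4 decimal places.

At (5/2, 3): F = (-15.385012, 22.5000).
Jacobian J = [[6·p·q - 4·q^2 + 2·exp(p), 3·p^2 - 8·p·q - 2], [3·q, 3·p + 1]].
At the point, J = [[33.364988, -43.2500], [9.0000, 8.5000]] (det J = 672.852397).
Solving J·Δ = −F gives Δ = (-1.2519, -1.3215).
Then the next iterate is (p, q)₁ = (1.2481, 1.6785).

(1.2481, 1.6785)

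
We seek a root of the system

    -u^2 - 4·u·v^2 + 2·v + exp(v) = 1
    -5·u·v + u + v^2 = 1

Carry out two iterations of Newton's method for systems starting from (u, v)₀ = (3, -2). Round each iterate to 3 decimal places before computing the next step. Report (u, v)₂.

(-0.523, -2.527)

At (3, -2): F = (-61.86466, 36.000).
Jacobian J = [[-2·u - 4·v^2, -8·u·v + exp(v) + 2], [-5·v + 1, -5·u + 2·v]].
At the point, J = [[-22.000, 50.13534], [11.000, -19.000]] (det J = -133.48869).
Solving J·Δ = −F gives Δ = (-4.715, -0.835).
Then the next iterate is (u, v)₁ = (-1.715, -2.835).
Round to (-1.715, -2.835) and repeat: F = (45.58286, -18.98790), J = [[-28.71890, -36.83748], [15.175, 2.905]].
Δ = (1.192, 0.308), so (u, v)₂ = (-0.523, -2.527).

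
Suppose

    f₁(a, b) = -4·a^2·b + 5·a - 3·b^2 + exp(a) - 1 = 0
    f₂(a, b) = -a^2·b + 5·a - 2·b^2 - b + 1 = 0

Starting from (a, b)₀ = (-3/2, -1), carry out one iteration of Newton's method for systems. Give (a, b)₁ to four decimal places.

(17.5306, -44.7482)

At (-3/2, -1): F = (-2.276870, -5.2500).
Jacobian J = [[-8·a·b + exp(a) + 5, -4·a^2 - 6·b], [-2·a·b + 5, -a^2 - 4·b - 1]].
At the point, J = [[-6.776870, -3.0000], [2.0000, 0.7500]] (det J = 0.917348).
Solving J·Δ = −F gives Δ = (19.0306, -43.7482).
Then the next iterate is (a, b)₁ = (17.5306, -44.7482).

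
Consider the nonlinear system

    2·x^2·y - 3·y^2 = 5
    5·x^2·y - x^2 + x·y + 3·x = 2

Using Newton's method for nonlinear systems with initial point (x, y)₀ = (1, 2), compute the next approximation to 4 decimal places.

(0.8489, 0.5791)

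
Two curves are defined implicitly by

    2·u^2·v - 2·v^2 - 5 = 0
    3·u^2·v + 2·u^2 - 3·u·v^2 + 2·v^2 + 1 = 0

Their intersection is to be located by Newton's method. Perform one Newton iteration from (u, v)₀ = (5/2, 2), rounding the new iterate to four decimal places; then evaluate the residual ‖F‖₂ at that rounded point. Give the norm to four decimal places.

9.5252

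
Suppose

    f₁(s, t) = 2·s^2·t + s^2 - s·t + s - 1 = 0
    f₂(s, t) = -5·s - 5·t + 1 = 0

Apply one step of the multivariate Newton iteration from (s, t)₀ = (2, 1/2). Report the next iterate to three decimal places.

(4.320, -4.120)

At (2, 1/2): F = (8.000, -11.500).
Jacobian J = [[4·s·t + 2·s - t + 1, 2·s^2 - s], [-5, -5]].
At the point, J = [[8.500, 6.000], [-5.000, -5.000]] (det J = -12.500).
Solving J·Δ = −F gives Δ = (2.320, -4.620).
Then the next iterate is (s, t)₁ = (4.320, -4.120).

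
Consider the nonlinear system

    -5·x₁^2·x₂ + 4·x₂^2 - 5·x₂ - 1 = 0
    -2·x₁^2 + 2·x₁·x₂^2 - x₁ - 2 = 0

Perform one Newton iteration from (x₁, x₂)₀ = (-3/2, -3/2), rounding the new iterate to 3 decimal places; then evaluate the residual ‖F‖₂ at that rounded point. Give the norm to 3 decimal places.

10.161

At (-3/2, -3/2): F = (32.375, -11.750).
Jacobian J = [[-10·x₁·x₂, -5·x₁^2 + 8·x₂ - 5], [-4·x₁ + 2·x₂^2 - 1, 4·x₁·x₂]].
At the point, J = [[-22.500, -28.250], [9.500, 9.000]] (det J = 65.875).
Solving J·Δ = −F gives Δ = (0.616, 0.656).
Then the next iterate is (x₁, x₂)₁ = (-0.884, -0.844).
Re-evaluating at (-0.884, -0.844): F = (9.36709, -3.93832), so ‖F‖₂ = 10.161.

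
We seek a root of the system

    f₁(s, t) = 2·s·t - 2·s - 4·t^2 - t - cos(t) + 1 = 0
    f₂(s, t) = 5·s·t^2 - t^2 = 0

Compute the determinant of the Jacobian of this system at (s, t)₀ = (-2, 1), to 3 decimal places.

J = [[2·t - 2, 2·s - 8·t + sin(t) - 1], [5·t^2, 10·s·t - 2·t]].
At the point, J = [[0.000, -12.15853], [5.000, -22.000]].
det J = 60.793.

60.793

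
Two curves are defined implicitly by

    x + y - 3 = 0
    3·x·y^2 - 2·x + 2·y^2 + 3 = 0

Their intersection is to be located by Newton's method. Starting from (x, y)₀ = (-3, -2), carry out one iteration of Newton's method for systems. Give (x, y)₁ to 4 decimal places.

(8.3889, -5.3889)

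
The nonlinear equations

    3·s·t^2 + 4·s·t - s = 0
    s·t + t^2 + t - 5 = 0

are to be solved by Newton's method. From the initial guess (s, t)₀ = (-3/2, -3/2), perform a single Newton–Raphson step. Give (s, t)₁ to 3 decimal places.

At (-3/2, -3/2): F = (0.375, -2.000).
Jacobian J = [[3·t^2 + 4·t - 1, 6·s·t + 4·s], [t, s + 2·t + 1]].
At the point, J = [[-0.250, 7.500], [-1.500, -3.500]] (det J = 12.125).
Solving J·Δ = −F gives Δ = (-1.129, -0.088).
Then the next iterate is (s, t)₁ = (-2.629, -1.588).

(-2.629, -1.588)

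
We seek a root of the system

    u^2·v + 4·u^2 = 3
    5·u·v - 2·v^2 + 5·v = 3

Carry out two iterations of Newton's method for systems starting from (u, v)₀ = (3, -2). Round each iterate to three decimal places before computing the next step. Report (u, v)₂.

(0.839, 0.066)

At (3, -2): F = (15.000, -51.000).
Jacobian J = [[2·u·v + 8·u, u^2], [5·v, 5·u - 4·v + 5]].
At the point, J = [[12.000, 9.000], [-10.000, 28.000]] (det J = 426.000).
Solving J·Δ = −F gives Δ = (-2.063, 1.085).
Then the next iterate is (u, v)₁ = (0.937, -0.915).
Round to (0.937, -0.915) and repeat: F = (-0.29147, -13.53623), J = [[5.78129, 0.87797], [-4.575, 13.345]].
Δ = (-0.098, 0.981), so (u, v)₂ = (0.839, 0.066).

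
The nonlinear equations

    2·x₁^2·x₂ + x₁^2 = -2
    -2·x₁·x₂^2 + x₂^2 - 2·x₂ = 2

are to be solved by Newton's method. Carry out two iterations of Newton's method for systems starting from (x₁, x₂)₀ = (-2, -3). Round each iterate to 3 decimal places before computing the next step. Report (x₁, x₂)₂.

At (-2, -3): F = (-18.000, 49.000).
Jacobian J = [[4·x₁·x₂ + 2·x₁, 2·x₁^2], [-2·x₂^2, -4·x₁·x₂ + 2·x₂ - 2]].
At the point, J = [[20.000, 8.000], [-18.000, -32.000]] (det J = -496.000).
Solving J·Δ = −F gives Δ = (0.371, 1.323).
Then the next iterate is (x₁, x₂)₁ = (-1.629, -1.677).
Round to (-1.629, -1.677) and repeat: F = (-4.24667, 13.32890), J = [[7.66933, 5.30728], [-5.62466, -16.28133]].
Δ = (-0.017, 0.824), so (x₁, x₂)₂ = (-1.646, -0.853).

(-1.646, -0.853)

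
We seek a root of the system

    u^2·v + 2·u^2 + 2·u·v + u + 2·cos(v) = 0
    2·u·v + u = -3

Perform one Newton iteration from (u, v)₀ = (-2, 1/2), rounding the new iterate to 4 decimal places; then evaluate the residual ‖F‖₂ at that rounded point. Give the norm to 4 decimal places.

2.0045

At (-2, 1/2): F = (7.755165, -1.0000).
Jacobian J = [[2·u·v + 4·u + 2·v + 1, u^2 + 2·u - 2·sin(v)], [2·v + 1, 2·u]].
At the point, J = [[-8.0000, -0.958851], [2.0000, -4.0000]] (det J = 33.917702).
Solving J·Δ = −F gives Δ = (0.9429, 0.2214).
Then the next iterate is (u, v)₁ = (-1.0571, 0.7214).
Re-evaluating at (-1.0571, 0.7214): F = (1.960537, 0.417716), so ‖F‖₂ = 2.0045.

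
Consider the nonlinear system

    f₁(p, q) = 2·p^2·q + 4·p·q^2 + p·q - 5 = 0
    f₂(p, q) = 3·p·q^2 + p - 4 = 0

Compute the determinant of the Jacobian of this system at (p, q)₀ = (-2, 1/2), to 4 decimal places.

18.5000

J = [[4·p·q + 4·q^2 + q, 2·p^2 + 8·p·q + p], [3·q^2 + 1, 6·p·q]].
At the point, J = [[-2.5000, -2.0000], [1.7500, -6.0000]].
det J = 18.5000.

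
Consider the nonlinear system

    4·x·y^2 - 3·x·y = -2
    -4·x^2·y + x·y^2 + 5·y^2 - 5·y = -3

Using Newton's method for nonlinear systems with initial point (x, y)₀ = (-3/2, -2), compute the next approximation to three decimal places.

At (-3/2, -2): F = (-31.000, 45.000).
Jacobian J = [[4·y^2 - 3·y, 8·x·y - 3·x], [-8·x·y + y^2, -4·x^2 + 2·x·y + 10·y - 5]].
At the point, J = [[22.000, 28.500], [-20.000, -28.000]] (det J = -46.000).
Solving J·Δ = −F gives Δ = (-9.011, 8.043).
Then the next iterate is (x, y)₁ = (-10.511, 6.043).

(-10.511, 6.043)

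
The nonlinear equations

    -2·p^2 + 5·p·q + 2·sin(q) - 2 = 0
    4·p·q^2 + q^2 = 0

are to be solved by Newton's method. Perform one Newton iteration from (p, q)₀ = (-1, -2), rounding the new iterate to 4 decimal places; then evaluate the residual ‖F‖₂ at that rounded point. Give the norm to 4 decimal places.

4.5501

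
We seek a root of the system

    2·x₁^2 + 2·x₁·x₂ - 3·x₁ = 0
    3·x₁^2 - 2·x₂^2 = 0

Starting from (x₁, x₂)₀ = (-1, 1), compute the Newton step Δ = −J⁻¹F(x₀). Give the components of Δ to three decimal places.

(1.250, -1.625)

At (-1, 1): F = (3.000, 1.000).
Jacobian J = [[4·x₁ + 2·x₂ - 3, 2·x₁], [6·x₁, -4·x₂]].
At the point, J = [[-5.000, -2.000], [-6.000, -4.000]] (det J = 8.000).
Solving J·Δ = −F gives Δ = (1.250, -1.625).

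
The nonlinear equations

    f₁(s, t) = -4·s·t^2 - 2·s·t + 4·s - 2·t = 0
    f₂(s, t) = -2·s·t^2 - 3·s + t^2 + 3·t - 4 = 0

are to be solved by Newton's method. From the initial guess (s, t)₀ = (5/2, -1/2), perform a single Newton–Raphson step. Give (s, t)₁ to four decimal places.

At (5/2, -1/2): F = (11.0000, -14.0000).
Jacobian J = [[-4·t^2 - 2·t + 4, -8·s·t - 2·s - 2], [-2·t^2 - 3, -4·s·t + 2·t + 3]].
At the point, J = [[4.0000, 3.0000], [-3.5000, 7.0000]] (det J = 38.5000).
Solving J·Δ = −F gives Δ = (-3.0909, 0.4545).
Then the next iterate is (s, t)₁ = (-0.5909, -0.0455).

(-0.5909, -0.0455)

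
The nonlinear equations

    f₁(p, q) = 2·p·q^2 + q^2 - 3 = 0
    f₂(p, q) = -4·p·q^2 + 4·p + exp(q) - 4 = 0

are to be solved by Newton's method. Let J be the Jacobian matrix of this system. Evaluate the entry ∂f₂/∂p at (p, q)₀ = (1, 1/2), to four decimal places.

3.0000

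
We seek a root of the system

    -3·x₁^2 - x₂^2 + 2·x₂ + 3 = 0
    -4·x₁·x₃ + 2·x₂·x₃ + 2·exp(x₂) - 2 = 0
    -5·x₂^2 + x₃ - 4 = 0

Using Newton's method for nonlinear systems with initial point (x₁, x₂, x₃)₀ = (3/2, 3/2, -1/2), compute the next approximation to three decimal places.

(1.284, 0.441, -0.633)

At (3/2, 3/2, -1/2): F = (-3.000, 8.46338, -15.750).
Jacobian J = [[-6·x₁, -2·x₂ + 2, 0], [-4·x₃, 2·x₃ + 2·exp(x₂), -4·x₁ + 2·x₂], [0, -10·x₂, 1]].
At the point, J = [[-9.000, -1.000, 0.000], [2.000, 7.96338, -3.000], [0.000, -15.000, 1.000]] (det J = 335.32960).
Solving J·Δ = −F gives Δ = (-0.216, -1.059, -0.133).
Then the next iterate is (x₁, x₂, x₃)₁ = (1.284, 0.441, -0.633).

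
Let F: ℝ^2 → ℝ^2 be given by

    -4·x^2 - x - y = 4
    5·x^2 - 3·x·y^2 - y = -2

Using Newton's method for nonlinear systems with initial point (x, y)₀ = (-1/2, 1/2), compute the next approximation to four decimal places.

(-0.3529, -4.0588)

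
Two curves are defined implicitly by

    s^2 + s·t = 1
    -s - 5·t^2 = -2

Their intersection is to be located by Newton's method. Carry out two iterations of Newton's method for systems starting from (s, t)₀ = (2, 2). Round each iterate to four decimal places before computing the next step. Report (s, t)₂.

At (2, 2): F = (7.0000, -20.0000).
Jacobian J = [[2·s + t, s], [-1, -10·t]].
At the point, J = [[6.0000, 2.0000], [-1.0000, -20.0000]] (det J = -118.0000).
Solving J·Δ = −F gives Δ = (-0.8475, -0.9576).
Then the next iterate is (s, t)₁ = (1.1525, 1.0424).
Round to (1.1525, 1.0424) and repeat: F = (1.529622, -4.585489), J = [[3.3474, 1.1525], [-1.0000, -10.4240]].
Δ = (-0.3159, -0.4096), so (s, t)₂ = (0.8366, 0.6328).

(0.8366, 0.6328)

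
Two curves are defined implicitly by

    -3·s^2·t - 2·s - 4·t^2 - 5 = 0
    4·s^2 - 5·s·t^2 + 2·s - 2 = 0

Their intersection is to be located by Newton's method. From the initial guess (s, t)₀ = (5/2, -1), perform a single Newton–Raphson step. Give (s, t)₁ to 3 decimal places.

(1.938, -1.238)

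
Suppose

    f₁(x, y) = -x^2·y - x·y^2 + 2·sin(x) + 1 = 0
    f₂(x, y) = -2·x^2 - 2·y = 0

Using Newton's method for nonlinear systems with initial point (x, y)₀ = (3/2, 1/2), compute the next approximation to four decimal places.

(0.2753, 1.4240)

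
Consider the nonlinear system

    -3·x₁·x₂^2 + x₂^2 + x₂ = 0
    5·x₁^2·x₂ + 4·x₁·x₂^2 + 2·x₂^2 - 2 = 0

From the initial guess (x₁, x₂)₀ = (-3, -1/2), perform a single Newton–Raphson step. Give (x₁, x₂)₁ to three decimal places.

(-1.706, -0.386)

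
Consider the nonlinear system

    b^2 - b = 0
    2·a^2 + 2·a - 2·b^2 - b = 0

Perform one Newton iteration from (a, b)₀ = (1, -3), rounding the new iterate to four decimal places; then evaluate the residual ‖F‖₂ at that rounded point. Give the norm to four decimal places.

3.8246

At (1, -3): F = (12.0000, -11.0000).
Jacobian J = [[0, 2·b - 1], [4·a + 2, -4·b - 1]].
At the point, J = [[0.0000, -7.0000], [6.0000, 11.0000]] (det J = 42.0000).
Solving J·Δ = −F gives Δ = (-1.3095, 1.7143).
Then the next iterate is (a, b)₁ = (-0.3095, -1.2857).
Re-evaluating at (-0.3095, -1.2857): F = (2.938724, -2.447768), so ‖F‖₂ = 3.8246.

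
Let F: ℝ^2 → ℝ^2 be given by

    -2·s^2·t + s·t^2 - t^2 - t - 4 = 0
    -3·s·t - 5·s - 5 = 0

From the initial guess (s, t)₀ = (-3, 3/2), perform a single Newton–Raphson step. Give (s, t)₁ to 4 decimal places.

At (-3, 3/2): F = (-41.5000, 23.5000).
Jacobian J = [[-4·s·t + t^2, -2·s^2 + 2·s·t - 2·t - 1], [-3·t - 5, -3·s]].
At the point, J = [[20.2500, -31.0000], [-9.5000, 9.0000]] (det J = -112.2500).
Solving J·Δ = −F gives Δ = (3.1626, 0.7272).
Then the next iterate is (s, t)₁ = (0.1626, 2.2272).

(0.1626, 2.2272)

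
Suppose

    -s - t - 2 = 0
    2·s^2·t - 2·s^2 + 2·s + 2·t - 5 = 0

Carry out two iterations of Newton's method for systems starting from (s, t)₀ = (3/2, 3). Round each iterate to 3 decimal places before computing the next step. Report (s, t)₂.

At (3/2, 3): F = (-6.500, 13.000).
Jacobian J = [[-1, -1], [4·s·t - 4·s + 2, 2·s^2 + 2]].
At the point, J = [[-1.000, -1.000], [14.000, 6.500]] (det J = 7.500).
Solving J·Δ = −F gives Δ = (3.900, -10.400).
Then the next iterate is (s, t)₁ = (5.400, -7.400).
Round to (5.400, -7.400) and repeat: F = (0.000, -498.888), J = [[-1.000, -1.000], [-179.440, 60.320]].
Δ = (-2.081, 2.081), so (s, t)₂ = (3.319, -5.319).

(3.319, -5.319)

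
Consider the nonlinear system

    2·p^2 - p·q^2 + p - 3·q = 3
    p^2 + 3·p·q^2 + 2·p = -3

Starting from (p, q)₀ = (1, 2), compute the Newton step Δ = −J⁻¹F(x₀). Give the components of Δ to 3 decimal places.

At (1, 2): F = (-10.000, 18.000).
Jacobian J = [[4·p - q^2 + 1, -2·p·q - 3], [2·p + 3·q^2 + 2, 6·p·q]].
At the point, J = [[1.000, -7.000], [16.000, 12.000]] (det J = 124.000).
Solving J·Δ = −F gives Δ = (-0.048, -1.435).

(-0.048, -1.435)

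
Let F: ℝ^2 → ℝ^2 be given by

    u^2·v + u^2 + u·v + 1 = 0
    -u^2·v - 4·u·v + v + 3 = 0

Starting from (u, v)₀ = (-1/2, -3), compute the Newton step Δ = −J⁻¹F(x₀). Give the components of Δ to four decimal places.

(8.3750, -25.5000)

At (-1/2, -3): F = (2.0000, -5.2500).
Jacobian J = [[2·u·v + 2·u + v, u^2 + u], [-2·u·v - 4·v, -u^2 - 4·u + 1]].
At the point, J = [[-1.0000, -0.2500], [9.0000, 2.7500]] (det J = -0.5000).
Solving J·Δ = −F gives Δ = (8.3750, -25.5000).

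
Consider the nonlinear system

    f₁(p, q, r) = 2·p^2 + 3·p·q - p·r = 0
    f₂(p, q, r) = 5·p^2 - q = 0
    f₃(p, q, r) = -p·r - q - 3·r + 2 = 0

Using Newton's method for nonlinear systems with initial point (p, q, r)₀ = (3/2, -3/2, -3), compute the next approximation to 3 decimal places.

(0.734, -0.238, -0.013)

At (3/2, -3/2, -3): F = (2.250, 12.750, 17.000).
Jacobian J = [[4·p + 3·q - r, 3·p, -p], [10·p, -1, 0], [-r, -1, -p - 3]].
At the point, J = [[4.500, 4.500, -1.500], [15.000, -1.000, 0.000], [3.000, -1.000, -4.500]] (det J = 342.000).
Solving J·Δ = −F gives Δ = (-0.766, 1.262, 2.987).
Then the next iterate is (p, q, r)₁ = (0.734, -0.238, -0.013).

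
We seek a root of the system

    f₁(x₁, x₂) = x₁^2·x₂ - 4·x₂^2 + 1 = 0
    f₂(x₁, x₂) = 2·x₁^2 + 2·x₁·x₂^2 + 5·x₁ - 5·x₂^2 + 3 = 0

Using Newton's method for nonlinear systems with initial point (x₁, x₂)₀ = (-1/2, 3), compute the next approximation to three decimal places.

At (-1/2, 3): F = (-34.250, -53.000).
Jacobian J = [[2·x₁·x₂, x₁^2 - 8·x₂], [4·x₁ + 2·x₂^2 + 5, 4·x₁·x₂ - 10·x₂]].
At the point, J = [[-3.000, -23.750], [21.000, -36.000]] (det J = 606.750).
Solving J·Δ = −F gives Δ = (0.042, -1.447).
Then the next iterate is (x₁, x₂)₁ = (-0.458, 1.553).

(-0.458, 1.553)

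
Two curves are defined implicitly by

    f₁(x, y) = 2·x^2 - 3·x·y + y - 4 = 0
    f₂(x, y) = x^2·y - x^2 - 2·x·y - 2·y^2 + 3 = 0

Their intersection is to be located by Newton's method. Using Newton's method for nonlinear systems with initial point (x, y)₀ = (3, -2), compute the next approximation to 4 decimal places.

At (3, -2): F = (30.0000, -20.0000).
Jacobian J = [[4·x - 3·y, -3·x + 1], [2·x·y - 2·x - 2·y, x^2 - 2·x - 4·y]].
At the point, J = [[18.0000, -8.0000], [-14.0000, 11.0000]] (det J = 86.0000).
Solving J·Δ = −F gives Δ = (-1.9767, -0.6977).
Then the next iterate is (x, y)₁ = (1.0233, -2.6977).

(1.0233, -2.6977)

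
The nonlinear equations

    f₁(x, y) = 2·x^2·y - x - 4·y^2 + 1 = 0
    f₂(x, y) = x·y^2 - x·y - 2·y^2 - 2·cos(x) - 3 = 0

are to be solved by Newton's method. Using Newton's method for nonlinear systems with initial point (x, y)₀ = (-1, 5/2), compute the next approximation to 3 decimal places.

(-0.404, 1.136)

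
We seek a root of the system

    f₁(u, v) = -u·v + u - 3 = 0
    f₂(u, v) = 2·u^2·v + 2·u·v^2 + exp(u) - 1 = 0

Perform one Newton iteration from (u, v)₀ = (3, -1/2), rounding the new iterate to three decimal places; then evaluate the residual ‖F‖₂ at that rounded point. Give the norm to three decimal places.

At (3, -1/2): F = (1.500, 11.58554).
Jacobian J = [[-v + 1, -u], [4·u·v + 2·v^2 + exp(u), 2·u^2 + 4·u·v]].
At the point, J = [[1.500, -3.000], [14.58554, 12.000]] (det J = 61.75661).
Solving J·Δ = −F gives Δ = (-0.854, 0.073).
Then the next iterate is (u, v)₁ = (2.146, -0.427).
Re-evaluating at (2.146, -0.427): F = (0.06234, 4.40020), so ‖F‖₂ = 4.401.

4.401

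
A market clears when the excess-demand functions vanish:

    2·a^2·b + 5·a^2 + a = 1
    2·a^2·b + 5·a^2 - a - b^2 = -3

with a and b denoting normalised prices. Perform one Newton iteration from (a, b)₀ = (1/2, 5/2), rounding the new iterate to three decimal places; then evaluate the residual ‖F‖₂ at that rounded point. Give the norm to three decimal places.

At (1/2, 5/2): F = (2.000, -1.250).
Jacobian J = [[4·a·b + 10·a + 1, 2·a^2], [4·a·b + 10·a - 1, 2·a^2 - 2·b]].
At the point, J = [[11.000, 0.500], [9.000, -4.500]] (det J = -54.000).
Solving J·Δ = −F gives Δ = (-0.155, -0.588).
Then the next iterate is (a, b)₁ = (0.345, 1.912).
Re-evaluating at (0.345, 1.912): F = (0.39528, 0.04953), so ‖F‖₂ = 0.398.

0.398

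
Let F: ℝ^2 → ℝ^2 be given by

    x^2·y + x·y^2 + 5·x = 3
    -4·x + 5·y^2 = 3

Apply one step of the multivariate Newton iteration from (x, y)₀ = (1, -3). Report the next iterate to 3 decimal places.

(0.808, -1.708)

At (1, -3): F = (8.000, 38.000).
Jacobian J = [[2·x·y + y^2 + 5, x^2 + 2·x·y], [-4, 10·y]].
At the point, J = [[8.000, -5.000], [-4.000, -30.000]] (det J = -260.000).
Solving J·Δ = −F gives Δ = (-0.192, 1.292).
Then the next iterate is (x, y)₁ = (0.808, -1.708).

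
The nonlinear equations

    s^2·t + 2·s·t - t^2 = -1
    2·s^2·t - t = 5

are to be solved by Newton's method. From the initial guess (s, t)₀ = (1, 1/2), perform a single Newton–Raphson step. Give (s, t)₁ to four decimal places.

(6.6250, -6.2500)

At (1, 1/2): F = (2.2500, -4.5000).
Jacobian J = [[2·s·t + 2·t, s^2 + 2·s - 2·t], [4·s·t, 2·s^2 - 1]].
At the point, J = [[2.0000, 2.0000], [2.0000, 1.0000]] (det J = -2.0000).
Solving J·Δ = −F gives Δ = (5.6250, -6.7500).
Then the next iterate is (s, t)₁ = (6.6250, -6.2500).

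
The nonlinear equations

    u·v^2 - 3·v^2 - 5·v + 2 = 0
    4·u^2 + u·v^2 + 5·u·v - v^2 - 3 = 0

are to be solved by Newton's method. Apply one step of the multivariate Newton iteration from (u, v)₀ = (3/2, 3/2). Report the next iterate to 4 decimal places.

At (3/2, 3/2): F = (-8.8750, 18.3750).
Jacobian J = [[v^2, 2·u·v - 6·v - 5], [8·u + v^2 + 5·v, 2·u·v + 5·u - 2·v]].
At the point, J = [[2.2500, -9.5000], [21.7500, 9.0000]] (det J = 226.8750).
Solving J·Δ = −F gives Δ = (-0.4174, -1.0331).
Then the next iterate is (u, v)₁ = (1.0826, 0.4669).

(1.0826, 0.4669)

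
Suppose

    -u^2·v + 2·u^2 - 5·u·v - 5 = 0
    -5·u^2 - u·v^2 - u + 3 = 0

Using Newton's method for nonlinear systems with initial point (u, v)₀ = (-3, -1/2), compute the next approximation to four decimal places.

(-1.5222, 0.9120)

At (-3, -1/2): F = (10.0000, -38.2500).
Jacobian J = [[-2·u·v + 4·u - 5·v, -u^2 - 5·u], [-10·u - v^2 - 1, -2·u·v]].
At the point, J = [[-12.5000, 6.0000], [28.7500, -3.0000]] (det J = -135.0000).
Solving J·Δ = −F gives Δ = (1.4778, 1.4120).
Then the next iterate is (u, v)₁ = (-1.5222, 0.9120).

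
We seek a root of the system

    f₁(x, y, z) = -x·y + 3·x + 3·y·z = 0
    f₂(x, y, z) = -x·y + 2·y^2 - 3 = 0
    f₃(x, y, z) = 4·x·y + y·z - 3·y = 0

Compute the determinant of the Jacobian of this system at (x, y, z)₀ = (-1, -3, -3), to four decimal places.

J = [[-y + 3, -x + 3·z, 3·y], [-y, -x + 4·y, 0], [4·y, 4·x + z - 3, y]].
At the point, J = [[6.0000, -8.0000, -9.0000], [3.0000, -11.0000, 0.0000], [-12.0000, -10.0000, -3.0000]].
det J = 1584.0000.

1584.0000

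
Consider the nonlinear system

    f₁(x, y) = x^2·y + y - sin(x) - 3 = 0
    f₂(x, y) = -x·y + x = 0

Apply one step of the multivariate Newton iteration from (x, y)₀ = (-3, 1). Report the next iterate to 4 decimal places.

(-1.5746, 1.0000)

At (-3, 1): F = (7.141120, 0.0000).
Jacobian J = [[2·x·y - cos(x), x^2 + 1], [-y + 1, -x]].
At the point, J = [[-5.010008, 10.0000], [0.0000, 3.0000]] (det J = -15.030023).
Solving J·Δ = −F gives Δ = (1.4254, 0.0000).
Then the next iterate is (x, y)₁ = (-1.5746, 1.0000).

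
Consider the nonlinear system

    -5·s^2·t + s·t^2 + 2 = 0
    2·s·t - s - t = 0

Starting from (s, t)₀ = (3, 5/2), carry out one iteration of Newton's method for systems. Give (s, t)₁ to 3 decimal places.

(2.223, 1.221)

At (3, 5/2): F = (-91.750, 9.500).
Jacobian J = [[-10·s·t + t^2, -5·s^2 + 2·s·t], [2·t - 1, 2·s - 1]].
At the point, J = [[-68.750, -30.000], [4.000, 5.000]] (det J = -223.750).
Solving J·Δ = −F gives Δ = (-0.777, -1.279).
Then the next iterate is (s, t)₁ = (2.223, 1.221).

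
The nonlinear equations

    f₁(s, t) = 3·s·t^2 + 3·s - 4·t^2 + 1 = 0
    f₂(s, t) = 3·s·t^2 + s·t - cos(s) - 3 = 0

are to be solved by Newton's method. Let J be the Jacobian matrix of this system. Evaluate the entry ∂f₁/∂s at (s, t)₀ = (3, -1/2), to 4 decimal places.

3.7500

∂f₁/∂s = 3·t^2 + 3.
At (3, -1/2) this is 3.7500.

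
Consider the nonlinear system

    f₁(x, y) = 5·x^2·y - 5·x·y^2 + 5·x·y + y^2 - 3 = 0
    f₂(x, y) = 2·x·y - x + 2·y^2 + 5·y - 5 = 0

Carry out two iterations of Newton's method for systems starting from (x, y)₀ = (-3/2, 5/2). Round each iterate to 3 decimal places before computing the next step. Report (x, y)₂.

(-1.188, 0.896)

At (-3/2, 5/2): F = (59.500, 14.000).
Jacobian J = [[10·x·y - 5·y^2 + 5·y, 5·x^2 - 10·x·y + 5·x + 2·y], [2·y - 1, 2·x + 4·y + 5]].
At the point, J = [[-56.250, 46.250], [4.000, 12.000]] (det J = -860.000).
Solving J·Δ = −F gives Δ = (0.077, -1.192).
Then the next iterate is (x, y)₁ = (-1.423, 1.308).
Round to (-1.423, 1.308) and repeat: F = (14.82028, 2.66216), J = [[-20.62716, 24.23849], [1.616, 7.386]].
Δ = (0.235, -0.412), so (x, y)₂ = (-1.188, 0.896).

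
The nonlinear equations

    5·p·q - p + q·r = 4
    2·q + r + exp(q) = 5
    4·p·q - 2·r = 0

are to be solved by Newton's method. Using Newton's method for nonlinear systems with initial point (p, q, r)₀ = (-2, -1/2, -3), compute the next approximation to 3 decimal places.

(-7.882, 1.286, 0.738)

At (-2, -1/2, -3): F = (4.500, -8.39347, 10.000).
Jacobian J = [[5·q - 1, 5·p + r, q], [0, exp(q) + 2, 1], [4·q, 4·p, -2]].
At the point, J = [[-3.500, -13.000, -0.500], [0.000, 2.60653, 1.000], [-2.000, -8.000, -2.000]] (det J = 13.63918).
Solving J·Δ = −F gives Δ = (-5.882, 1.786, 3.738).
Then the next iterate is (p, q, r)₁ = (-7.882, 1.286, 0.738).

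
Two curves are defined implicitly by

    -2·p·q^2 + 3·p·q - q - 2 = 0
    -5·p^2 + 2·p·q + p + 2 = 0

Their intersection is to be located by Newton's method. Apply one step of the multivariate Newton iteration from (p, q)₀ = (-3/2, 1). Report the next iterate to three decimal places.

At (-3/2, 1): F = (-4.500, -13.750).
Jacobian J = [[-2·q^2 + 3·q, -4·p·q + 3·p - 1], [-10·p + 2·q + 1, 2·p]].
At the point, J = [[1.000, 0.500], [18.000, -3.000]] (det J = -12.000).
Solving J·Δ = −F gives Δ = (1.698, 5.604).
Then the next iterate is (p, q)₁ = (0.198, 6.604).

(0.198, 6.604)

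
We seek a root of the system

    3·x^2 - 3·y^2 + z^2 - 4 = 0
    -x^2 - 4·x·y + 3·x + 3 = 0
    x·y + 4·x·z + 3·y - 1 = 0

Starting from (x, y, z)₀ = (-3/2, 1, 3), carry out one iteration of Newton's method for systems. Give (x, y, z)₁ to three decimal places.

(-0.216, 0.197, 2.665)

At (-3/2, 1, 3): F = (8.750, 2.250, -17.500).
Jacobian J = [[6·x, -6·y, 2·z], [-2·x - 4·y + 3, -4·x, 0], [y + 4·z, x + 3, 4·x]].
At the point, J = [[-9.000, -6.000, 6.000], [2.000, 6.000, 0.000], [13.000, 1.500, -6.000]] (det J = -198.000).
Solving J·Δ = −F gives Δ = (1.284, -0.803, -0.335).
Then the next iterate is (x, y, z)₁ = (-0.216, 0.197, 2.665).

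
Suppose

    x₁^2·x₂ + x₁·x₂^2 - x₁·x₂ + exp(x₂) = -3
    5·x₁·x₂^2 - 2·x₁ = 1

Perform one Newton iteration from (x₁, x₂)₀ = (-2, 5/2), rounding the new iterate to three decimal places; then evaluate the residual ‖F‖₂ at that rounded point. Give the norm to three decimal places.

391.384

At (-2, 5/2): F = (17.68249, -59.500).
Jacobian J = [[2·x₁·x₂ + x₂^2 - x₂, x₁^2 + 2·x₁·x₂ - x₁ + exp(x₂)], [5·x₂^2 - 2, 10·x₁·x₂]].
At the point, J = [[-6.250, 8.18249], [29.250, -50.000]] (det J = 73.16205).
Solving J·Δ = −F gives Δ = (5.430, 1.987).
Then the next iterate is (x₁, x₂)₁ = (3.430, 4.487).
Re-evaluating at (3.430, 4.487): F = (198.30995, 337.42385), so ‖F‖₂ = 391.384.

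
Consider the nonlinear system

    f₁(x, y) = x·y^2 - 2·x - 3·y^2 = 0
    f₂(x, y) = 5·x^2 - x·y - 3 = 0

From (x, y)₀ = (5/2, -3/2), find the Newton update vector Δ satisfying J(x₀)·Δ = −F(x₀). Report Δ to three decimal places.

(-0.810, 4.218)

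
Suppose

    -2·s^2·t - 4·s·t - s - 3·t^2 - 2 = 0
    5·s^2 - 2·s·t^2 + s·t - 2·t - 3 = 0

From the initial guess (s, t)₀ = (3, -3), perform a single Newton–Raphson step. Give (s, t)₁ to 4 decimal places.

(1.9356, -2.3357)

At (3, -3): F = (58.0000, -15.0000).
Jacobian J = [[-4·s·t - 4·t - 1, -2·s^2 - 4·s - 6·t], [10·s - 2·t^2 + t, -4·s·t + s - 2]].
At the point, J = [[47.0000, -12.0000], [9.0000, 37.0000]] (det J = 1847.0000).
Solving J·Δ = −F gives Δ = (-1.0644, 0.6643).
Then the next iterate is (s, t)₁ = (1.9356, -2.3357).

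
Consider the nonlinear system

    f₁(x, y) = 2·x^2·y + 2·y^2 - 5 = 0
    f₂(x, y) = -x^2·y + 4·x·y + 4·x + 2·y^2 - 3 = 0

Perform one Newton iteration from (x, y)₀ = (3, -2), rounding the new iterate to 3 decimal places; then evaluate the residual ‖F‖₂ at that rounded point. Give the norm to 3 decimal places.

8.455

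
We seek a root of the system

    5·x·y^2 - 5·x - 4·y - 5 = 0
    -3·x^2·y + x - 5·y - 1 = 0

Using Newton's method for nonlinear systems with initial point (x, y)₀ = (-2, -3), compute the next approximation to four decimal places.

At (-2, -3): F = (-73.0000, 48.0000).
Jacobian J = [[5·y^2 - 5, 10·x·y - 4], [-6·x·y + 1, -3·x^2 - 5]].
At the point, J = [[40.0000, 56.0000], [-35.0000, -17.0000]] (det J = 1280.0000).
Solving J·Δ = −F gives Δ = (1.1305, 0.4961).
Then the next iterate is (x, y)₁ = (-0.8695, -2.5039).

(-0.8695, -2.5039)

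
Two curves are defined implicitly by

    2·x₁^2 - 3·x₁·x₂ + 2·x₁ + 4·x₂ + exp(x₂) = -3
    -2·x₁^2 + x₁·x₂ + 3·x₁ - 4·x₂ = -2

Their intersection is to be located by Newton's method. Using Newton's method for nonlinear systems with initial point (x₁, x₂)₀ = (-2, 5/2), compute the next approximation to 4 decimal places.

At (-2, 5/2): F = (44.182494, -27.0000).
Jacobian J = [[4·x₁ - 3·x₂ + 2, -3·x₁ + exp(x₂) + 4], [-4·x₁ + x₂ + 3, x₁ - 4]].
At the point, J = [[-13.5000, 22.182494], [13.5000, -6.0000]] (det J = -218.463668).
Solving J·Δ = −F gives Δ = (1.5281, -1.0618).
Then the next iterate is (x₁, x₂)₁ = (-0.4719, 1.4382).

(-0.4719, 1.4382)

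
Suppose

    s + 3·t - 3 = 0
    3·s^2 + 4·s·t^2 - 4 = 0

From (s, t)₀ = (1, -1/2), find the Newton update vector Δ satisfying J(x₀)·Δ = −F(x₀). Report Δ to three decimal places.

At (1, -1/2): F = (-3.500, 0.000).
Jacobian J = [[1, 3], [6·s + 4·t^2, 8·s·t]].
At the point, J = [[1.000, 3.000], [7.000, -4.000]] (det J = -25.000).
Solving J·Δ = −F gives Δ = (0.560, 0.980).

(0.560, 0.980)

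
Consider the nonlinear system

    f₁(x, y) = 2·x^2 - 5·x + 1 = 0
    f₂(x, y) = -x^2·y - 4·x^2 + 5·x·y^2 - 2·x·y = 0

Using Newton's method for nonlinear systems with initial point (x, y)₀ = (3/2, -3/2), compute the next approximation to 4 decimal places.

(3.5000, -0.4459)

At (3/2, -3/2): F = (-2.0000, 15.7500).
Jacobian J = [[4·x - 5, 0], [-2·x·y - 8·x + 5·y^2 - 2·y, -x^2 + 10·x·y - 2·x]].
At the point, J = [[1.0000, 0.0000], [6.7500, -27.7500]] (det J = -27.7500).
Solving J·Δ = −F gives Δ = (2.0000, 1.0541).
Then the next iterate is (x, y)₁ = (3.5000, -0.4459).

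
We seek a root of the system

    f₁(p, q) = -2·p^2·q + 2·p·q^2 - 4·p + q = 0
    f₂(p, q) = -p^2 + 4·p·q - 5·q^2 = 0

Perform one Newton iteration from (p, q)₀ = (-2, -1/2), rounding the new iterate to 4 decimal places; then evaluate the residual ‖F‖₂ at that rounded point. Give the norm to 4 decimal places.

3.0743

At (-2, -1/2): F = (10.5000, -1.2500).
Jacobian J = [[-4·p·q + 2·q^2 - 4, -2·p^2 + 4·p·q + 1], [-2·p + 4·q, 4·p - 10·q]].
At the point, J = [[-7.5000, -3.0000], [2.0000, -3.0000]] (det J = 28.5000).
Solving J·Δ = −F gives Δ = (1.2368, 0.4079).
Then the next iterate is (p, q)₁ = (-0.7632, -0.0921).
Re-evaluating at (-0.7632, -0.0921): F = (3.055044, -0.343723), so ‖F‖₂ = 3.0743.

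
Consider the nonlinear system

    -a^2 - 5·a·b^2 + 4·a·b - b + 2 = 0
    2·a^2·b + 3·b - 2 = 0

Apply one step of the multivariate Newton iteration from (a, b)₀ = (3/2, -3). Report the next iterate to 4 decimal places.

(0.1569, -2.9567)

At (3/2, -3): F = (-82.7500, -24.5000).
Jacobian J = [[-2·a - 5·b^2 + 4·b, -10·a·b + 4·a - 1], [4·a·b, 2·a^2 + 3]].
At the point, J = [[-60.0000, 50.0000], [-18.0000, 7.5000]] (det J = 450.0000).
Solving J·Δ = −F gives Δ = (-1.3431, 0.0433).
Then the next iterate is (a, b)₁ = (0.1569, -2.9567).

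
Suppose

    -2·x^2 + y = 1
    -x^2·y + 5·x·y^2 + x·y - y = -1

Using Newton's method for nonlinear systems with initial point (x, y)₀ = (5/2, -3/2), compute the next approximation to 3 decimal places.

At (5/2, -3/2): F = (-15.000, 36.250).
Jacobian J = [[-4·x, 1], [-2·x·y + 5·y^2 + y, -x^2 + 10·x·y + x - 1]].
At the point, J = [[-10.000, 1.000], [17.250, -42.250]] (det J = 405.250).
Solving J·Δ = −F gives Δ = (-1.474, 0.256).
Then the next iterate is (x, y)₁ = (1.026, -1.244).

(1.026, -1.244)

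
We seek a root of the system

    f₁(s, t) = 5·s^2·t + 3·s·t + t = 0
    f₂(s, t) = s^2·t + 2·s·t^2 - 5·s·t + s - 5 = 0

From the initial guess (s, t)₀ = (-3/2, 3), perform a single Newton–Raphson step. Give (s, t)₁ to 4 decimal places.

(-1.0268, 2.1981)

At (-3/2, 3): F = (23.2500, -4.2500).
Jacobian J = [[10·s·t + 3·t, 5·s^2 + 3·s + 1], [2·s·t + 2·t^2 - 5·t + 1, s^2 + 4·s·t - 5·s]].
At the point, J = [[-36.0000, 7.7500], [-5.0000, -8.2500]] (det J = 335.7500).
Solving J·Δ = −F gives Δ = (0.4732, -0.8019).
Then the next iterate is (s, t)₁ = (-1.0268, 2.1981).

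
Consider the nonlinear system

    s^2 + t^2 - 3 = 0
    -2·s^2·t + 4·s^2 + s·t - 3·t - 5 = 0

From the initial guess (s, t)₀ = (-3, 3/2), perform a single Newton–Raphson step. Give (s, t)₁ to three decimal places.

(-1.838, 1.074)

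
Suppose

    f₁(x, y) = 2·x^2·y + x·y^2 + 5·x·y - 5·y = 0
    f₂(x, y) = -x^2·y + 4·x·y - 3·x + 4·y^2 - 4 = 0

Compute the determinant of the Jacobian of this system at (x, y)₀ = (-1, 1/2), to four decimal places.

J = [[4·x·y + y^2 + 5·y, 2·x^2 + 2·x·y + 5·x - 5], [-2·x·y + 4·y - 3, -x^2 + 4·x + 8·y]].
At the point, J = [[0.7500, -9.0000], [0.0000, -1.0000]].
det J = -0.7500.

-0.7500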